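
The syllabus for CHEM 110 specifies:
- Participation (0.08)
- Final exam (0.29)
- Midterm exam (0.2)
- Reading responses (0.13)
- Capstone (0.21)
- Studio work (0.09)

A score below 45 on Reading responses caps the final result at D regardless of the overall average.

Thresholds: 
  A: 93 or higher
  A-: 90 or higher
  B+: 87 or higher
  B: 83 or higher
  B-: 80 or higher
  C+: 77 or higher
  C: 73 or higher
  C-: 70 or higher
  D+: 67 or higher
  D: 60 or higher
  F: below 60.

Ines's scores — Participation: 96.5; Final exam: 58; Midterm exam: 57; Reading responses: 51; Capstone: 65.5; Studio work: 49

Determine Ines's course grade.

D

Reading responses score 51 ≥ 45: minimum met.
Weighted total:
  Participation 96.5 × 0.08 = 7.72
  Final exam 58 × 0.29 = 16.82
  Midterm exam 57 × 0.2 = 11.4
  Reading responses 51 × 0.13 = 6.63
  Capstone 65.5 × 0.21 = 13.755
  Studio work 49 × 0.09 = 4.41
Sum = 60.735
60.735 is ≥ 60 and < 67 → D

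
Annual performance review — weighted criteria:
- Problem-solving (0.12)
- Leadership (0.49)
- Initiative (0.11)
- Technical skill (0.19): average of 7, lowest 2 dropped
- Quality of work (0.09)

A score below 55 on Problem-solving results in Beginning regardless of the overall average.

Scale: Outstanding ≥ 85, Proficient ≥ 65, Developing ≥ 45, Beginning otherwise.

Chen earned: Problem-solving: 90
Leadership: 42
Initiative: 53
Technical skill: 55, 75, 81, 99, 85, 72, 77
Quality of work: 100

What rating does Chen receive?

Technical skill: drop 55, 72 → average of remaining 5 = 417/5 = 83.4
Problem-solving score 90 ≥ 55: minimum met.
Weighted total:
  Problem-solving 90 × 0.12 = 10.8
  Leadership 42 × 0.49 = 20.58
  Initiative 53 × 0.11 = 5.83
  Technical skill 83.4 × 0.19 = 15.846
  Quality of work 100 × 0.09 = 9
Sum = 62.056
62.056 is ≥ 45 and < 65 → Developing

Developing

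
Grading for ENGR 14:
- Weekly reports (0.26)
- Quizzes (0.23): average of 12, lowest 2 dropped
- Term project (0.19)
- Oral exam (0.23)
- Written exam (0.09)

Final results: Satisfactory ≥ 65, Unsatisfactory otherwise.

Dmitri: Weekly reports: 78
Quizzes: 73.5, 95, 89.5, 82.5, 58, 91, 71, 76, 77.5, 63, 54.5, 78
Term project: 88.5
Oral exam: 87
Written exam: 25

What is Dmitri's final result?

Satisfactory

Quizzes: drop 54.5, 58 → average of remaining 10 = 797/10 = 79.7
Weighted total:
  Weekly reports 78 × 0.26 = 20.28
  Quizzes 79.7 × 0.23 = 18.331
  Term project 88.5 × 0.19 = 16.815
  Oral exam 87 × 0.23 = 20.01
  Written exam 25 × 0.09 = 2.25
Sum = 77.686
77.686 ≥ 65 → Satisfactory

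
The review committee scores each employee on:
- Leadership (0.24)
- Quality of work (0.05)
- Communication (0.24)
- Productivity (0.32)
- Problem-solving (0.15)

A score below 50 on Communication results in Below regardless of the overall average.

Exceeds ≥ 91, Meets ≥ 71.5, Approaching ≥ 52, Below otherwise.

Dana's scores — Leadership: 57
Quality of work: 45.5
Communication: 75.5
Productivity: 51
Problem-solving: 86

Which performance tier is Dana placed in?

Communication score 75.5 ≥ 50: minimum met.
Weighted total:
  Leadership 57 × 0.24 = 13.68
  Quality of work 45.5 × 0.05 = 2.275
  Communication 75.5 × 0.24 = 18.12
  Productivity 51 × 0.32 = 16.32
  Problem-solving 86 × 0.15 = 12.9
Sum = 63.295
63.295 is ≥ 52 and < 71.5 → Approaching

Approaching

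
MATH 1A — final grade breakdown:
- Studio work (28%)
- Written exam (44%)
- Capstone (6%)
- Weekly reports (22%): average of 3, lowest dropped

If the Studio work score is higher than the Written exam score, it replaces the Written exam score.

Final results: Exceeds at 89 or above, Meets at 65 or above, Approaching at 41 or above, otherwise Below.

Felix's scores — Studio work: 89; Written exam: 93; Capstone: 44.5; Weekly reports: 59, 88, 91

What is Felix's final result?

Weekly reports: drop 59 → average of remaining 2 = 179/2 = 89.5
Studio work (89) ≤ Written exam (93), so Written exam stays at 93.
Weighted total:
  Studio work 89 × 0.28 = 24.92
  Written exam 93 × 0.44 = 40.92
  Capstone 44.5 × 0.06 = 2.67
  Weekly reports 89.5 × 0.22 = 19.69
Sum = 88.2
88.2 is ≥ 65 and < 89 → Meets

Meets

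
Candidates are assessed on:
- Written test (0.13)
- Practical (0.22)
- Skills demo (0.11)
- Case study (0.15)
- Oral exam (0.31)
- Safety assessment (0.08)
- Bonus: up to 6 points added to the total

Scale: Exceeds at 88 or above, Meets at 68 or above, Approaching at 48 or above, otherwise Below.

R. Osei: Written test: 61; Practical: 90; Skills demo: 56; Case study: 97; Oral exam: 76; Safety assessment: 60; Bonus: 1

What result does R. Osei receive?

Weighted total:
  Written test 61 × 0.13 = 7.93
  Practical 90 × 0.22 = 19.8
  Skills demo 56 × 0.11 = 6.16
  Case study 97 × 0.15 = 14.55
  Oral exam 76 × 0.31 = 23.56
  Safety assessment 60 × 0.08 = 4.8
Sum = 76.8
Bonus: 76.8 + 1 = 77.8
77.8 is ≥ 68 and < 88 → Meets

Meets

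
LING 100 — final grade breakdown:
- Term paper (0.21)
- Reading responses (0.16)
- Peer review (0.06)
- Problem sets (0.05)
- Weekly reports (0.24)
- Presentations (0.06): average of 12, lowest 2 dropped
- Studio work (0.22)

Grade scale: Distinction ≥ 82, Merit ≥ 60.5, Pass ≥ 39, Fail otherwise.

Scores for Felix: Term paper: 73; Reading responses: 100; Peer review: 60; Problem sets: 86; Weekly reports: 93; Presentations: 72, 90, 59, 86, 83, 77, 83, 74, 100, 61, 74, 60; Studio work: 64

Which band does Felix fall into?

Merit

Presentations: drop 59, 60 → average of remaining 10 = 800/10 = 80
Weighted total:
  Term paper 73 × 0.21 = 15.33
  Reading responses 100 × 0.16 = 16
  Peer review 60 × 0.06 = 3.6
  Problem sets 86 × 0.05 = 4.3
  Weekly reports 93 × 0.24 = 22.32
  Presentations 80 × 0.06 = 4.8
  Studio work 64 × 0.22 = 14.08
Sum = 80.43
80.43 is ≥ 60.5 and < 82 → Merit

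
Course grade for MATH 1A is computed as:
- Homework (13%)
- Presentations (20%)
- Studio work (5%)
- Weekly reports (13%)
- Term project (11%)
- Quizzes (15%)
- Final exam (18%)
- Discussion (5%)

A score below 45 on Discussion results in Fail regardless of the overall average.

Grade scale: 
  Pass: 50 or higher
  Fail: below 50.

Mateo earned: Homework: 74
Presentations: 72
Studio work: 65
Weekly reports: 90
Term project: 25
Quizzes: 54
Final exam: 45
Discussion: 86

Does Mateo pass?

Pass

Discussion score 86 ≥ 45: minimum met.
Weighted total:
  Homework 74 × 0.13 = 9.62
  Presentations 72 × 0.2 = 14.4
  Studio work 65 × 0.05 = 3.25
  Weekly reports 90 × 0.13 = 11.7
  Term project 25 × 0.11 = 2.75
  Quizzes 54 × 0.15 = 8.1
  Final exam 45 × 0.18 = 8.1
  Discussion 86 × 0.05 = 4.3
Sum = 62.22
62.22 ≥ 50 → Pass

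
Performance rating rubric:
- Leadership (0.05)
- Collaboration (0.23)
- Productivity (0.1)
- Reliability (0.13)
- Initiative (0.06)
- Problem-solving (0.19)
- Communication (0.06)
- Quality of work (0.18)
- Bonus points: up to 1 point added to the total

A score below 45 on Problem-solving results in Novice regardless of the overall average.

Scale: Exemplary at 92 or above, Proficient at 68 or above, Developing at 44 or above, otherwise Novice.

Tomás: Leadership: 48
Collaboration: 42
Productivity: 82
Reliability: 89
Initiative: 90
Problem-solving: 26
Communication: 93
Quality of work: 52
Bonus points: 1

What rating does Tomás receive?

Problem-solving score 26 < 45: minimum not met.
Weighted total:
  Leadership 48 × 0.05 = 2.4
  Collaboration 42 × 0.23 = 9.66
  Productivity 82 × 0.1 = 8.2
  Reliability 89 × 0.13 = 11.57
  Initiative 90 × 0.06 = 5.4
  Problem-solving 26 × 0.19 = 4.94
  Communication 93 × 0.06 = 5.58
  Quality of work 52 × 0.18 = 9.36
Sum = 57.11
Bonus points: 57.11 + 1 = 58.11
Because the Problem-solving minimum was not met, the result is Novice.

Novice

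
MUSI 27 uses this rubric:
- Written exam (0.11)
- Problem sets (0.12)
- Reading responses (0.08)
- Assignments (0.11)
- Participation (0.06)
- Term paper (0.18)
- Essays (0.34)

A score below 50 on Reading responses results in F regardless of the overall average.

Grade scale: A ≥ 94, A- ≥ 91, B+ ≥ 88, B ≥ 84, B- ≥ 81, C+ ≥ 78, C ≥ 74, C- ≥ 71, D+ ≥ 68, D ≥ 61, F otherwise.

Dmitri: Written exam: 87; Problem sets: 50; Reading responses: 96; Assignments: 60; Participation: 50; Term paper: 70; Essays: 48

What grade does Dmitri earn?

Reading responses score 96 ≥ 50: minimum met.
Weighted total:
  Written exam 87 × 0.11 = 9.57
  Problem sets 50 × 0.12 = 6
  Reading responses 96 × 0.08 = 7.68
  Assignments 60 × 0.11 = 6.6
  Participation 50 × 0.06 = 3
  Term paper 70 × 0.18 = 12.6
  Essays 48 × 0.34 = 16.32
Sum = 61.77
61.77 is ≥ 61 and < 68 → D

D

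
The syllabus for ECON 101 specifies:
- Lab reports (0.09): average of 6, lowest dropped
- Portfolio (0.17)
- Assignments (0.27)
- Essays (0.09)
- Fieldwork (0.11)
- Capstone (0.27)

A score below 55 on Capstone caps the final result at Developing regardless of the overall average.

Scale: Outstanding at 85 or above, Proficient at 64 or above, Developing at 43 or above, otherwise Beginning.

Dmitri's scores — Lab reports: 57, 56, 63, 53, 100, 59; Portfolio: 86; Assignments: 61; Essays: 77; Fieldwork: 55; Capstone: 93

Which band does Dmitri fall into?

Lab reports: drop 53 → average of remaining 5 = 335/5 = 67
Capstone score 93 ≥ 55: minimum met.
Weighted total:
  Lab reports 67 × 0.09 = 6.03
  Portfolio 86 × 0.17 = 14.62
  Assignments 61 × 0.27 = 16.47
  Essays 77 × 0.09 = 6.93
  Fieldwork 55 × 0.11 = 6.05
  Capstone 93 × 0.27 = 25.11
Sum = 75.21
75.21 is ≥ 64 and < 85 → Proficient

Proficient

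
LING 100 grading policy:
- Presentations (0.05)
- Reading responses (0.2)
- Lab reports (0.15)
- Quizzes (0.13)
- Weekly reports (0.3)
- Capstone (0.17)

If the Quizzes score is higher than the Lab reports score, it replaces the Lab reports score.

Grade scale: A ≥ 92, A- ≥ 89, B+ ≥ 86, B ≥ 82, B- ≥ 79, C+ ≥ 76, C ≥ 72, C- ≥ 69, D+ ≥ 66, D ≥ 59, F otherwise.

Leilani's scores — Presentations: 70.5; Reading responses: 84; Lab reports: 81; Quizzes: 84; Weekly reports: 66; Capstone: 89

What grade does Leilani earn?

Quizzes (84) > Lab reports (81), so Lab reports counts as 84.
Weighted total:
  Presentations 70.5 × 0.05 = 3.525
  Reading responses 84 × 0.2 = 16.8
  Lab reports 84 × 0.15 = 12.6
  Quizzes 84 × 0.13 = 10.92
  Weekly reports 66 × 0.3 = 19.8
  Capstone 89 × 0.17 = 15.13
Sum = 78.775
78.775 is ≥ 76 and < 79 → C+

C+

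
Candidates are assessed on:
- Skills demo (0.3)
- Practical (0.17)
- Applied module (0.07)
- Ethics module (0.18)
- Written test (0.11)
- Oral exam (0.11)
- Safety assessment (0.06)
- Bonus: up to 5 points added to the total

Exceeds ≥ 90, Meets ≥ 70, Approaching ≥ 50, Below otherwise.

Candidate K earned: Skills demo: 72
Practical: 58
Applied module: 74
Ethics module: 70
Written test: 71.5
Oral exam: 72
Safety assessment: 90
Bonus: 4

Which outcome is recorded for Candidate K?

Weighted total:
  Skills demo 72 × 0.3 = 21.6
  Practical 58 × 0.17 = 9.86
  Applied module 74 × 0.07 = 5.18
  Ethics module 70 × 0.18 = 12.6
  Written test 71.5 × 0.11 = 7.865
  Oral exam 72 × 0.11 = 7.92
  Safety assessment 90 × 0.06 = 5.4
Sum = 70.425
Bonus: 70.425 + 4 = 74.425
74.425 is ≥ 70 and < 90 → Meets

Meets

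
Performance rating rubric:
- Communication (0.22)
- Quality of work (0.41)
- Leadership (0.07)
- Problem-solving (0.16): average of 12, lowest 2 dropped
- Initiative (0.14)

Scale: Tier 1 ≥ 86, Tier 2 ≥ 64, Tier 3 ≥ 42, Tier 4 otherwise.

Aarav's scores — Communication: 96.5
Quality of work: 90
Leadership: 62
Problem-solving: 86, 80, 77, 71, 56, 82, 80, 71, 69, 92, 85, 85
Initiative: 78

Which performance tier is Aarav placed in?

Problem-solving: drop 56, 69 → average of remaining 10 = 809/10 = 80.9
Weighted total:
  Communication 96.5 × 0.22 = 21.23
  Quality of work 90 × 0.41 = 36.9
  Leadership 62 × 0.07 = 4.34
  Problem-solving 80.9 × 0.16 = 12.944
  Initiative 78 × 0.14 = 10.92
Sum = 86.334
86.334 ≥ 86 → Tier 1

Tier 1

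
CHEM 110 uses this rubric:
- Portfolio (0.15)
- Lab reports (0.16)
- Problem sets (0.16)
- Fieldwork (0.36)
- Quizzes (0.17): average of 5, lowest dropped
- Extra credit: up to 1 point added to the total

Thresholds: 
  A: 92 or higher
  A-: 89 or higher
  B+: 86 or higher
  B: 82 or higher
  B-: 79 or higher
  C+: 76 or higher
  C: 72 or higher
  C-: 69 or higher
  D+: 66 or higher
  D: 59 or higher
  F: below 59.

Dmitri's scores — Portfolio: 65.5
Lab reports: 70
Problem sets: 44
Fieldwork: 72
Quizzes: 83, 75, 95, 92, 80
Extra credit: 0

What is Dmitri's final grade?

D+

Quizzes: drop 75 → average of remaining 4 = 350/4 = 87.5
Weighted total:
  Portfolio 65.5 × 0.15 = 9.825
  Lab reports 70 × 0.16 = 11.2
  Problem sets 44 × 0.16 = 7.04
  Fieldwork 72 × 0.36 = 25.92
  Quizzes 87.5 × 0.17 = 14.875
Sum = 68.86
Extra credit: 68.86 + 0 = 68.86
68.86 is ≥ 66 and < 69 → D+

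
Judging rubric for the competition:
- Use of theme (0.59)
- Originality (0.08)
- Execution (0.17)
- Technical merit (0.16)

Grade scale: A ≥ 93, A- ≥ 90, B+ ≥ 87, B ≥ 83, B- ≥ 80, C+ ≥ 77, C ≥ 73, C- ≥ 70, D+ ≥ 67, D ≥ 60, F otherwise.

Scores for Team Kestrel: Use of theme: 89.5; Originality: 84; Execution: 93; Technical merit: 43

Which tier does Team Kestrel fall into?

B-

Weighted total:
  Use of theme 89.5 × 0.59 = 52.805
  Originality 84 × 0.08 = 6.72
  Execution 93 × 0.17 = 15.81
  Technical merit 43 × 0.16 = 6.88
Sum = 82.215
82.215 is ≥ 80 and < 83 → B-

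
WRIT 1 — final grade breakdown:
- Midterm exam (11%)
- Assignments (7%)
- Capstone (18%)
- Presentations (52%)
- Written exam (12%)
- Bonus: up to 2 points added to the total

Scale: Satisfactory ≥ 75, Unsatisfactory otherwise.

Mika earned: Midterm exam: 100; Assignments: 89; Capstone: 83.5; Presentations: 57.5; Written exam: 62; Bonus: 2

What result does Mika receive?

Unsatisfactory

Weighted total:
  Midterm exam 100 × 0.11 = 11
  Assignments 89 × 0.07 = 6.23
  Capstone 83.5 × 0.18 = 15.03
  Presentations 57.5 × 0.52 = 29.9
  Written exam 62 × 0.12 = 7.44
Sum = 69.6
Bonus: 69.6 + 2 = 71.6
71.6 < 75 → Unsatisfactory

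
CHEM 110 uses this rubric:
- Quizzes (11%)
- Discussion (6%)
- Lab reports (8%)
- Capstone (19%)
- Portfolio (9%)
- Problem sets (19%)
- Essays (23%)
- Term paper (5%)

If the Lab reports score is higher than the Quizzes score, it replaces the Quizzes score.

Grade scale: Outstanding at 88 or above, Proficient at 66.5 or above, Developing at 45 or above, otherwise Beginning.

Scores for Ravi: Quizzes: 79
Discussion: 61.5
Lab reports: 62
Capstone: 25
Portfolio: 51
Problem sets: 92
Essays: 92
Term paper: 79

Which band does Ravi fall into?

Lab reports (62) ≤ Quizzes (79), so Quizzes stays at 79.
Weighted total:
  Quizzes 79 × 0.11 = 8.69
  Discussion 61.5 × 0.06 = 3.69
  Lab reports 62 × 0.08 = 4.96
  Capstone 25 × 0.19 = 4.75
  Portfolio 51 × 0.09 = 4.59
  Problem sets 92 × 0.19 = 17.48
  Essays 92 × 0.23 = 21.16
  Term paper 79 × 0.05 = 3.95
Sum = 69.27
69.27 is ≥ 66.5 and < 88 → Proficient

Proficient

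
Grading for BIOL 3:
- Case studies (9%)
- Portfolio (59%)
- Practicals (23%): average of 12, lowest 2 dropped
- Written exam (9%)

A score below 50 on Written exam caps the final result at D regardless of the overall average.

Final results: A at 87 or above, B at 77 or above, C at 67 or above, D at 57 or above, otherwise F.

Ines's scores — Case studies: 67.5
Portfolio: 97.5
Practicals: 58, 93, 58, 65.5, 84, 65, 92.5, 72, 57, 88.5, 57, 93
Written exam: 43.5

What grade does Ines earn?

Practicals: drop 57, 57 → average of remaining 10 = 769.5/10 = 76.95
Written exam score 43.5 < 50: minimum not met.
Weighted total:
  Case studies 67.5 × 0.09 = 6.075
  Portfolio 97.5 × 0.59 = 57.525
  Practicals 76.95 × 0.23 = 17.6985
  Written exam 43.5 × 0.09 = 3.915
Sum = 85.2135
85.2135 would be B; cap at D applies → D.

D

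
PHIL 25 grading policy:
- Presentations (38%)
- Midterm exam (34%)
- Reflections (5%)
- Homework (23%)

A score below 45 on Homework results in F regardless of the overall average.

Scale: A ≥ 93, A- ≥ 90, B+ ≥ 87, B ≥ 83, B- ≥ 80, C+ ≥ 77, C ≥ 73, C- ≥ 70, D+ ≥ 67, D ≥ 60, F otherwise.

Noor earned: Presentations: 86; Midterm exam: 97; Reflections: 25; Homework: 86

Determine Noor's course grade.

Homework score 86 ≥ 45: minimum met.
Weighted total:
  Presentations 86 × 0.38 = 32.68
  Midterm exam 97 × 0.34 = 32.98
  Reflections 25 × 0.05 = 1.25
  Homework 86 × 0.23 = 19.78
Sum = 86.69
86.69 is ≥ 83 and < 87 → B

B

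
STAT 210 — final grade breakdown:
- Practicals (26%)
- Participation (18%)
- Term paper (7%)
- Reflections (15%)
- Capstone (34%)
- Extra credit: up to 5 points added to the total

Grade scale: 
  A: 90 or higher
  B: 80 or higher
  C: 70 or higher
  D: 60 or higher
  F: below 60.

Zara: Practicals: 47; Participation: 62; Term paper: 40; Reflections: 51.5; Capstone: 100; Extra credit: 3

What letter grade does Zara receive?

C

Weighted total:
  Practicals 47 × 0.26 = 12.22
  Participation 62 × 0.18 = 11.16
  Term paper 40 × 0.07 = 2.8
  Reflections 51.5 × 0.15 = 7.725
  Capstone 100 × 0.34 = 34
Sum = 67.905
Extra credit: 67.905 + 3 = 70.905
70.905 is ≥ 70 and < 80 → C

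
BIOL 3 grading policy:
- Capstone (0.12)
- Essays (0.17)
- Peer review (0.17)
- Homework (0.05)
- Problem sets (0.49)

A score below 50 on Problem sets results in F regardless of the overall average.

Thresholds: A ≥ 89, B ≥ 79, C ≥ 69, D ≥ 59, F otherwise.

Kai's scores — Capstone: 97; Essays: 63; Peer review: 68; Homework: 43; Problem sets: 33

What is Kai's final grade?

Problem sets score 33 < 50: minimum not met.
Weighted total:
  Capstone 97 × 0.12 = 11.64
  Essays 63 × 0.17 = 10.71
  Peer review 68 × 0.17 = 11.56
  Homework 43 × 0.05 = 2.15
  Problem sets 33 × 0.49 = 16.17
Sum = 52.23
Because the Problem sets minimum was not met, the result is F.

F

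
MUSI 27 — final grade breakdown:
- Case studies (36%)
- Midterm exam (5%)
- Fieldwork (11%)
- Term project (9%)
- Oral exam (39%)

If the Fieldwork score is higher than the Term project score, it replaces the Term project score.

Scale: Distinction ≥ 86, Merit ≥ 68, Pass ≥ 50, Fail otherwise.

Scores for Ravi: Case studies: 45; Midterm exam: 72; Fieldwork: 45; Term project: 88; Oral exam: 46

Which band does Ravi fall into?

Pass

Fieldwork (45) ≤ Term project (88), so Term project stays at 88.
Weighted total:
  Case studies 45 × 0.36 = 16.2
  Midterm exam 72 × 0.05 = 3.6
  Fieldwork 45 × 0.11 = 4.95
  Term project 88 × 0.09 = 7.92
  Oral exam 46 × 0.39 = 17.94
Sum = 50.61
50.61 is ≥ 50 and < 68 → Pass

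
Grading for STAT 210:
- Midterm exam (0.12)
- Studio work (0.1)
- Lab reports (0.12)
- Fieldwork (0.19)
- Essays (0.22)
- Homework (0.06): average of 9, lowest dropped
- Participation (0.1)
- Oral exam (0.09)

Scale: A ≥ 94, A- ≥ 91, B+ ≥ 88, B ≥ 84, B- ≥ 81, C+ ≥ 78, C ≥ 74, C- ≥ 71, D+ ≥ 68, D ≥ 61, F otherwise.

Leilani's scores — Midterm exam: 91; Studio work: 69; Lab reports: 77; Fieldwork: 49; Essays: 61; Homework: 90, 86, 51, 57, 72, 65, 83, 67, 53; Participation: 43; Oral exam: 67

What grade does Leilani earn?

D

Homework: drop 51 → average of remaining 8 = 573/8 = 71.625
Weighted total:
  Midterm exam 91 × 0.12 = 10.92
  Studio work 69 × 0.1 = 6.9
  Lab reports 77 × 0.12 = 9.24
  Fieldwork 49 × 0.19 = 9.31
  Essays 61 × 0.22 = 13.42
  Homework 71.625 × 0.06 = 4.2975
  Participation 43 × 0.1 = 4.3
  Oral exam 67 × 0.09 = 6.03
Sum = 64.4175
64.4175 is ≥ 61 and < 68 → D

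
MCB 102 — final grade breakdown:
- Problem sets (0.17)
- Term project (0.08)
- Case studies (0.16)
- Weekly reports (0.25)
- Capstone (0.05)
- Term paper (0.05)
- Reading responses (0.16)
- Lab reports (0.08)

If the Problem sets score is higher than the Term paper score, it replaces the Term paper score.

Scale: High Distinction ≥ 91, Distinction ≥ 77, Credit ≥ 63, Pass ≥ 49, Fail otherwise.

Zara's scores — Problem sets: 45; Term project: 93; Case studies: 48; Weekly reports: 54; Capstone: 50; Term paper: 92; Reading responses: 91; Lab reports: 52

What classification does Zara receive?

Pass

Problem sets (45) ≤ Term paper (92), so Term paper stays at 92.
Weighted total:
  Problem sets 45 × 0.17 = 7.65
  Term project 93 × 0.08 = 7.44
  Case studies 48 × 0.16 = 7.68
  Weekly reports 54 × 0.25 = 13.5
  Capstone 50 × 0.05 = 2.5
  Term paper 92 × 0.05 = 4.6
  Reading responses 91 × 0.16 = 14.56
  Lab reports 52 × 0.08 = 4.16
Sum = 62.09
62.09 is ≥ 49 and < 63 → Pass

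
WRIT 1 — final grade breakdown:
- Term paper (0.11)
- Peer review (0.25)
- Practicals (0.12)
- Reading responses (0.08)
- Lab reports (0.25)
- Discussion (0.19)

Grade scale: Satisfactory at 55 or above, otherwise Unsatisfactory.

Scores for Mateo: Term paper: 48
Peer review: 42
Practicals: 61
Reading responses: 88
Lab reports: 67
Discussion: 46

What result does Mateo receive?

Weighted total:
  Term paper 48 × 0.11 = 5.28
  Peer review 42 × 0.25 = 10.5
  Practicals 61 × 0.12 = 7.32
  Reading responses 88 × 0.08 = 7.04
  Lab reports 67 × 0.25 = 16.75
  Discussion 46 × 0.19 = 8.74
Sum = 55.63
55.63 ≥ 55 → Satisfactory

Satisfactory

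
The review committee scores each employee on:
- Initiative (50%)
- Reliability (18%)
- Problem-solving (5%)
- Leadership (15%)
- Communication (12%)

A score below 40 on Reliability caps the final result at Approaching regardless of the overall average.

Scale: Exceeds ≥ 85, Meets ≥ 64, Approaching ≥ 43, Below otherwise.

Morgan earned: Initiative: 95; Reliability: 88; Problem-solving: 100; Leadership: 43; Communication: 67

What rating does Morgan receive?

Meets

Reliability score 88 ≥ 40: minimum met.
Weighted total:
  Initiative 95 × 0.5 = 47.5
  Reliability 88 × 0.18 = 15.84
  Problem-solving 100 × 0.05 = 5
  Leadership 43 × 0.15 = 6.45
  Communication 67 × 0.12 = 8.04
Sum = 82.83
82.83 is ≥ 64 and < 85 → Meets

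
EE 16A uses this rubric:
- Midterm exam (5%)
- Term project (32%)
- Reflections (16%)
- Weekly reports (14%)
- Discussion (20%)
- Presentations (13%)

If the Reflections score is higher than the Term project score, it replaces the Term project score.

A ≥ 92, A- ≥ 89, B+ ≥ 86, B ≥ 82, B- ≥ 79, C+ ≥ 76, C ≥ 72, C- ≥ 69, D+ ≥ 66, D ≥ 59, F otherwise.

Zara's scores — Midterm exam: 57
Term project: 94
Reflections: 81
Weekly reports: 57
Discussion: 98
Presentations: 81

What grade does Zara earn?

B

Reflections (81) ≤ Term project (94), so Term project stays at 94.
Weighted total:
  Midterm exam 57 × 0.05 = 2.85
  Term project 94 × 0.32 = 30.08
  Reflections 81 × 0.16 = 12.96
  Weekly reports 57 × 0.14 = 7.98
  Discussion 98 × 0.2 = 19.6
  Presentations 81 × 0.13 = 10.53
Sum = 84
84 is ≥ 82 and < 86 → B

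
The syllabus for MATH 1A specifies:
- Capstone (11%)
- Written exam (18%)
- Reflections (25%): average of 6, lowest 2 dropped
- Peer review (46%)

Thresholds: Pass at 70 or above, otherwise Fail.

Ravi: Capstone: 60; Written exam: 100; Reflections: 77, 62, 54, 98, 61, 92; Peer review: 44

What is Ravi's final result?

Fail

Reflections: drop 54, 61 → average of remaining 4 = 329/4 = 82.25
Weighted total:
  Capstone 60 × 0.11 = 6.6
  Written exam 100 × 0.18 = 18
  Reflections 82.25 × 0.25 = 20.5625
  Peer review 44 × 0.46 = 20.24
Sum = 65.4025
65.4025 < 70 → Fail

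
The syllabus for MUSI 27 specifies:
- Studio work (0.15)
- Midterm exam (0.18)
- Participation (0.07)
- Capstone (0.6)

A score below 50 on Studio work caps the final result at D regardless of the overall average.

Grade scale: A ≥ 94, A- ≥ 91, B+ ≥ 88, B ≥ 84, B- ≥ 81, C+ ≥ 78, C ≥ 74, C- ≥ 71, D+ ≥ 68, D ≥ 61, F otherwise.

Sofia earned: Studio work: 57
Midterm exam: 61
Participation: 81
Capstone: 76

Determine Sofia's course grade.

Studio work score 57 ≥ 50: minimum met.
Weighted total:
  Studio work 57 × 0.15 = 8.55
  Midterm exam 61 × 0.18 = 10.98
  Participation 81 × 0.07 = 5.67
  Capstone 76 × 0.6 = 45.6
Sum = 70.8
70.8 is ≥ 68 and < 71 → D+

D+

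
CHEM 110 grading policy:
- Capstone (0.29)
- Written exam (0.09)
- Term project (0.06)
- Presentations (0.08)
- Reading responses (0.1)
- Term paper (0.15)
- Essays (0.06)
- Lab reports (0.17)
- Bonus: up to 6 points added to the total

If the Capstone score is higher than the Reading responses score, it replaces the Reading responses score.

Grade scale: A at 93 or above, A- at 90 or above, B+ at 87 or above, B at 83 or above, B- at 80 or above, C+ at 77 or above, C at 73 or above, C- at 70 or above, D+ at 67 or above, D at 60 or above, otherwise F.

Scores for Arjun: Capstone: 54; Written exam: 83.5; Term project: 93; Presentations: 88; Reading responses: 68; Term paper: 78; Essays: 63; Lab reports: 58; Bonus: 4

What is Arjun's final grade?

Capstone (54) ≤ Reading responses (68), so Reading responses stays at 68.
Weighted total:
  Capstone 54 × 0.29 = 15.66
  Written exam 83.5 × 0.09 = 7.515
  Term project 93 × 0.06 = 5.58
  Presentations 88 × 0.08 = 7.04
  Reading responses 68 × 0.1 = 6.8
  Term paper 78 × 0.15 = 11.7
  Essays 63 × 0.06 = 3.78
  Lab reports 58 × 0.17 = 9.86
Sum = 67.935
Bonus: 67.935 + 4 = 71.935
71.935 is ≥ 70 and < 73 → C-

C-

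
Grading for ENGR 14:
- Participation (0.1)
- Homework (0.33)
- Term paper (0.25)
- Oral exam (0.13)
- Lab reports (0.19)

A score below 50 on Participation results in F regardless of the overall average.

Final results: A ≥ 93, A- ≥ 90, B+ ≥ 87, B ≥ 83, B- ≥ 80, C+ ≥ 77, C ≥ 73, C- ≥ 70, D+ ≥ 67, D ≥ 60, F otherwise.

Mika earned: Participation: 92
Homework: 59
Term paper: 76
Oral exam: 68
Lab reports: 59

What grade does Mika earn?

D+

Participation score 92 ≥ 50: minimum met.
Weighted total:
  Participation 92 × 0.1 = 9.2
  Homework 59 × 0.33 = 19.47
  Term paper 76 × 0.25 = 19
  Oral exam 68 × 0.13 = 8.84
  Lab reports 59 × 0.19 = 11.21
Sum = 67.72
67.72 is ≥ 67 and < 70 → D+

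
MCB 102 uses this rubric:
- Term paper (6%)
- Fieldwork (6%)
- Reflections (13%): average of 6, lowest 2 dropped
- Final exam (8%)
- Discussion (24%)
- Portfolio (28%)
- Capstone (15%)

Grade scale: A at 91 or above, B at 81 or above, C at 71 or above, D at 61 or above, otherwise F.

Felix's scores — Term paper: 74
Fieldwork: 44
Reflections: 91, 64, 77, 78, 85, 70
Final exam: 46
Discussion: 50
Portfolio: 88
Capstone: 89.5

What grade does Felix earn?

C

Reflections: drop 64, 70 → average of remaining 4 = 331/4 = 82.75
Weighted total:
  Term paper 74 × 0.06 = 4.44
  Fieldwork 44 × 0.06 = 2.64
  Reflections 82.75 × 0.13 = 10.7575
  Final exam 46 × 0.08 = 3.68
  Discussion 50 × 0.24 = 12
  Portfolio 88 × 0.28 = 24.64
  Capstone 89.5 × 0.15 = 13.425
Sum = 71.5825
71.5825 is ≥ 71 and < 81 → C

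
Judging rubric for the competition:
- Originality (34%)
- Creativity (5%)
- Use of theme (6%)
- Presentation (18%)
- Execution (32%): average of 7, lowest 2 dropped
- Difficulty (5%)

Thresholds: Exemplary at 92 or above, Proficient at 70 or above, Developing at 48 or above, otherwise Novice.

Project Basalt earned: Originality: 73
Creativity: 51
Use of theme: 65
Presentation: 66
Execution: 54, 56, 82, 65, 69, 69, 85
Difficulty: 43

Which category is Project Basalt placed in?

Execution: drop 54, 56 → average of remaining 5 = 370/5 = 74
Weighted total:
  Originality 73 × 0.34 = 24.82
  Creativity 51 × 0.05 = 2.55
  Use of theme 65 × 0.06 = 3.9
  Presentation 66 × 0.18 = 11.88
  Execution 74 × 0.32 = 23.68
  Difficulty 43 × 0.05 = 2.15
Sum = 68.98
68.98 is ≥ 48 and < 70 → Developing

Developing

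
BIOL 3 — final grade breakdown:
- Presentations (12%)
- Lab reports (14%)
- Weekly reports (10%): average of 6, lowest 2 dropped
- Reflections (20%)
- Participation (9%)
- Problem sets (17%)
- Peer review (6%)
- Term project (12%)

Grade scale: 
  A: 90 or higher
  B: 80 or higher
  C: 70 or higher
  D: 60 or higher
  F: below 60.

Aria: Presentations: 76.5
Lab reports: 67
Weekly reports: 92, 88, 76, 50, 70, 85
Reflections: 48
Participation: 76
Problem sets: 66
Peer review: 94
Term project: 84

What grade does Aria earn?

Weekly reports: drop 50, 70 → average of remaining 4 = 341/4 = 85.25
Weighted total:
  Presentations 76.5 × 0.12 = 9.18
  Lab reports 67 × 0.14 = 9.38
  Weekly reports 85.25 × 0.1 = 8.525
  Reflections 48 × 0.2 = 9.6
  Participation 76 × 0.09 = 6.84
  Problem sets 66 × 0.17 = 11.22
  Peer review 94 × 0.06 = 5.64
  Term project 84 × 0.12 = 10.08
Sum = 70.465
70.465 is ≥ 70 and < 80 → C

C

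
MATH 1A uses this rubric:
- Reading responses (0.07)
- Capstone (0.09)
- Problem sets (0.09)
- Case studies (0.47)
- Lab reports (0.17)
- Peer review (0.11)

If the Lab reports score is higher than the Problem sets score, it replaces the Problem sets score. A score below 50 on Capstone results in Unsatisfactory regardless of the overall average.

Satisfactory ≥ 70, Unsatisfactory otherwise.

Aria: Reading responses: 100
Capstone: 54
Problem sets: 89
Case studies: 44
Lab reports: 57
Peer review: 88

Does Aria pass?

Unsatisfactory

Lab reports (57) ≤ Problem sets (89), so Problem sets stays at 89.
Capstone score 54 ≥ 50: minimum met.
Weighted total:
  Reading responses 100 × 0.07 = 7
  Capstone 54 × 0.09 = 4.86
  Problem sets 89 × 0.09 = 8.01
  Case studies 44 × 0.47 = 20.68
  Lab reports 57 × 0.17 = 9.69
  Peer review 88 × 0.11 = 9.68
Sum = 59.92
59.92 < 70 → Unsatisfactory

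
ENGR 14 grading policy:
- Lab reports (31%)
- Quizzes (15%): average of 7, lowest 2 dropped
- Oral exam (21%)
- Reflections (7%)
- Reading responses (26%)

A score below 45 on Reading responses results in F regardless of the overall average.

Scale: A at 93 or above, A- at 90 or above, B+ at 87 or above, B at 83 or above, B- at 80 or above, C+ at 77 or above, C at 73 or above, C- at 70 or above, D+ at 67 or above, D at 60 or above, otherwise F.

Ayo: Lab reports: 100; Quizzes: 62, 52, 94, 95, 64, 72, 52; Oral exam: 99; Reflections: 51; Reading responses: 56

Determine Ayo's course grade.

Quizzes: drop 52, 52 → average of remaining 5 = 387/5 = 77.4
Reading responses score 56 ≥ 45: minimum met.
Weighted total:
  Lab reports 100 × 0.31 = 31
  Quizzes 77.4 × 0.15 = 11.61
  Oral exam 99 × 0.21 = 20.79
  Reflections 51 × 0.07 = 3.57
  Reading responses 56 × 0.26 = 14.56
Sum = 81.53
81.53 is ≥ 80 and < 83 → B-

B-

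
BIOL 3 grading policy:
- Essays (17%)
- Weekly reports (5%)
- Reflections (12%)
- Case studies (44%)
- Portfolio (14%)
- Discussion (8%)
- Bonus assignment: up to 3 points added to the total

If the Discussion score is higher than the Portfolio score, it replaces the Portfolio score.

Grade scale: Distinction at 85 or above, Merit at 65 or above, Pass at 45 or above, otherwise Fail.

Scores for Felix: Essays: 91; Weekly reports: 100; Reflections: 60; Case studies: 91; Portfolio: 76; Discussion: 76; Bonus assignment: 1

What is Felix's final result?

Discussion (76) ≤ Portfolio (76), so Portfolio stays at 76.
Weighted total:
  Essays 91 × 0.17 = 15.47
  Weekly reports 100 × 0.05 = 5
  Reflections 60 × 0.12 = 7.2
  Case studies 91 × 0.44 = 40.04
  Portfolio 76 × 0.14 = 10.64
  Discussion 76 × 0.08 = 6.08
Sum = 84.43
Bonus assignment: 84.43 + 1 = 85.43
85.43 ≥ 85 → Distinction

Distinction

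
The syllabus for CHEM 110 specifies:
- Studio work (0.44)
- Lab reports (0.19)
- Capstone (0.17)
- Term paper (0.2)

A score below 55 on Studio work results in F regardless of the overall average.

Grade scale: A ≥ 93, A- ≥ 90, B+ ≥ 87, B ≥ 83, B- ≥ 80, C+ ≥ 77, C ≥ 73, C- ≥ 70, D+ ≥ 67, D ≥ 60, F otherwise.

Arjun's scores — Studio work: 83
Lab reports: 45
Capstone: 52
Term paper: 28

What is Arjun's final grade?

Studio work score 83 ≥ 55: minimum met.
Weighted total:
  Studio work 83 × 0.44 = 36.52
  Lab reports 45 × 0.19 = 8.55
  Capstone 52 × 0.17 = 8.84
  Term paper 28 × 0.2 = 5.6
Sum = 59.51
59.51 < 60 → F

F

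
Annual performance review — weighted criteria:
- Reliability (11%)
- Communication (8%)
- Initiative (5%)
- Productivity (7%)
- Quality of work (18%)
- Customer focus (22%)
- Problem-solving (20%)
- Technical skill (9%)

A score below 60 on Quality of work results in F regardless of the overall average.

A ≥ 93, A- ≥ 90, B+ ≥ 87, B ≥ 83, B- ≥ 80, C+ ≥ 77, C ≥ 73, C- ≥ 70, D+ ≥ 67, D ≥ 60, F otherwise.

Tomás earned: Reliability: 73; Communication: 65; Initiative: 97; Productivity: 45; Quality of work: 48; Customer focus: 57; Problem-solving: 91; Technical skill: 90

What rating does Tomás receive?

F

Quality of work score 48 < 60: minimum not met.
Weighted total:
  Reliability 73 × 0.11 = 8.03
  Communication 65 × 0.08 = 5.2
  Initiative 97 × 0.05 = 4.85
  Productivity 45 × 0.07 = 3.15
  Quality of work 48 × 0.18 = 8.64
  Customer focus 57 × 0.22 = 12.54
  Problem-solving 91 × 0.2 = 18.2
  Technical skill 90 × 0.09 = 8.1
Sum = 68.71
Because the Quality of work minimum was not met, the result is F.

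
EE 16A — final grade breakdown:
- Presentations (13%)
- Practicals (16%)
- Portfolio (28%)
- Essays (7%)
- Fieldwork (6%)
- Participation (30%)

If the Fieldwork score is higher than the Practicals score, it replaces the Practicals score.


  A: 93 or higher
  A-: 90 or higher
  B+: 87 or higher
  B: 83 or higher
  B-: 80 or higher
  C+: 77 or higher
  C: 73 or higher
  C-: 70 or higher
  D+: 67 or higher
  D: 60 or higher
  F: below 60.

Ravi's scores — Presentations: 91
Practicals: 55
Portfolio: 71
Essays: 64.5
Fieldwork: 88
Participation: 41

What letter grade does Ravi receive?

D+

Fieldwork (88) > Practicals (55), so Practicals counts as 88.
Weighted total:
  Presentations 91 × 0.13 = 11.83
  Practicals 88 × 0.16 = 14.08
  Portfolio 71 × 0.28 = 19.88
  Essays 64.5 × 0.07 = 4.515
  Fieldwork 88 × 0.06 = 5.28
  Participation 41 × 0.3 = 12.3
Sum = 67.885
67.885 is ≥ 67 and < 70 → D+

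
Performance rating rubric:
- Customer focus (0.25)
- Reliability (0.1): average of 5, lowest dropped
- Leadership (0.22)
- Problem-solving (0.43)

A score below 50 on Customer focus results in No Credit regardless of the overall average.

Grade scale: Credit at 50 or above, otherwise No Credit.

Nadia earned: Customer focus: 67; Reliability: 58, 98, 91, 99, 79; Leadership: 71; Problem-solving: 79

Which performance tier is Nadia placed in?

Reliability: drop 58 → average of remaining 4 = 367/4 = 91.75
Customer focus score 67 ≥ 50: minimum met.
Weighted total:
  Customer focus 67 × 0.25 = 16.75
  Reliability 91.75 × 0.1 = 9.175
  Leadership 71 × 0.22 = 15.62
  Problem-solving 79 × 0.43 = 33.97
Sum = 75.515
75.515 ≥ 50 → Credit

Credit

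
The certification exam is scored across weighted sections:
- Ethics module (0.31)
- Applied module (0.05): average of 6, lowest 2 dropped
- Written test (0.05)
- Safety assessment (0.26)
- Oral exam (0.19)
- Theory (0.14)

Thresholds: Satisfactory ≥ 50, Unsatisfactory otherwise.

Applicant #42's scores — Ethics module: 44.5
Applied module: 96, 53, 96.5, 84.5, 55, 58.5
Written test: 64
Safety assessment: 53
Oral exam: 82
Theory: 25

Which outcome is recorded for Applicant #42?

Satisfactory

Applied module: drop 53, 55 → average of remaining 4 = 335.5/4 = 83.875
Weighted total:
  Ethics module 44.5 × 0.31 = 13.795
  Applied module 83.875 × 0.05 = 4.19375
  Written test 64 × 0.05 = 3.2
  Safety assessment 53 × 0.26 = 13.78
  Oral exam 82 × 0.19 = 15.58
  Theory 25 × 0.14 = 3.5
Sum = 54.04875
54.04875 ≥ 50 → Satisfactory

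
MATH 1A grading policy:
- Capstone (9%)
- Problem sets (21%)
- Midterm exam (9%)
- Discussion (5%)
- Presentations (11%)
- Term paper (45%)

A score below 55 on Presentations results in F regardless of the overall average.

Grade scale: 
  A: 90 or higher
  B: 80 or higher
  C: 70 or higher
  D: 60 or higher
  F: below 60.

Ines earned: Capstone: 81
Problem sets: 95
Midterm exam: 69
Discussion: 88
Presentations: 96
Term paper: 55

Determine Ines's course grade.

C

Presentations score 96 ≥ 55: minimum met.
Weighted total:
  Capstone 81 × 0.09 = 7.29
  Problem sets 95 × 0.21 = 19.95
  Midterm exam 69 × 0.09 = 6.21
  Discussion 88 × 0.05 = 4.4
  Presentations 96 × 0.11 = 10.56
  Term paper 55 × 0.45 = 24.75
Sum = 73.16
73.16 is ≥ 70 and < 80 → C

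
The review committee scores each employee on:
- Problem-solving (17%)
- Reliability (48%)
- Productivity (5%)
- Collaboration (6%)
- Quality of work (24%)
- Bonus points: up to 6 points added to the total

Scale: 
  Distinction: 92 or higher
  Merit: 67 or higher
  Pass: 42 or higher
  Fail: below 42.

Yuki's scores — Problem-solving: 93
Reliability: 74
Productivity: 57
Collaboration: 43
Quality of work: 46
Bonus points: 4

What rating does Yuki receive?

Merit

Weighted total:
  Problem-solving 93 × 0.17 = 15.81
  Reliability 74 × 0.48 = 35.52
  Productivity 57 × 0.05 = 2.85
  Collaboration 43 × 0.06 = 2.58
  Quality of work 46 × 0.24 = 11.04
Sum = 67.8
Bonus points: 67.8 + 4 = 71.8
71.8 is ≥ 67 and < 92 → Merit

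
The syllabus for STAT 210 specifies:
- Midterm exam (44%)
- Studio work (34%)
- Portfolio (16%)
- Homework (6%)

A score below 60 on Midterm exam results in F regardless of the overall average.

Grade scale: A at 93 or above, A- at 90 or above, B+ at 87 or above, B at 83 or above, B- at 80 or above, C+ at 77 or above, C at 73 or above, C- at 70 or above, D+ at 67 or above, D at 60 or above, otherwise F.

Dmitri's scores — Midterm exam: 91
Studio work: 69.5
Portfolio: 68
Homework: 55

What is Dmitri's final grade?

Midterm exam score 91 ≥ 60: minimum met.
Weighted total:
  Midterm exam 91 × 0.44 = 40.04
  Studio work 69.5 × 0.34 = 23.63
  Portfolio 68 × 0.16 = 10.88
  Homework 55 × 0.06 = 3.3
Sum = 77.85
77.85 is ≥ 77 and < 80 → C+

C+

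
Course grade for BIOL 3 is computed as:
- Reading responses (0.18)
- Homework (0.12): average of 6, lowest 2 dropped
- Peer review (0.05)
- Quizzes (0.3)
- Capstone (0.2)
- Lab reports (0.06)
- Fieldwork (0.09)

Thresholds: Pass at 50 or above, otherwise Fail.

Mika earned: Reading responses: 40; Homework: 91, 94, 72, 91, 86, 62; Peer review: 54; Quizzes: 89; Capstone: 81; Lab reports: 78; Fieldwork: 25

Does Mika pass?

Pass

Homework: drop 62, 72 → average of remaining 4 = 362/4 = 90.5
Weighted total:
  Reading responses 40 × 0.18 = 7.2
  Homework 90.5 × 0.12 = 10.86
  Peer review 54 × 0.05 = 2.7
  Quizzes 89 × 0.3 = 26.7
  Capstone 81 × 0.2 = 16.2
  Lab reports 78 × 0.06 = 4.68
  Fieldwork 25 × 0.09 = 2.25
Sum = 70.59
70.59 ≥ 50 → Pass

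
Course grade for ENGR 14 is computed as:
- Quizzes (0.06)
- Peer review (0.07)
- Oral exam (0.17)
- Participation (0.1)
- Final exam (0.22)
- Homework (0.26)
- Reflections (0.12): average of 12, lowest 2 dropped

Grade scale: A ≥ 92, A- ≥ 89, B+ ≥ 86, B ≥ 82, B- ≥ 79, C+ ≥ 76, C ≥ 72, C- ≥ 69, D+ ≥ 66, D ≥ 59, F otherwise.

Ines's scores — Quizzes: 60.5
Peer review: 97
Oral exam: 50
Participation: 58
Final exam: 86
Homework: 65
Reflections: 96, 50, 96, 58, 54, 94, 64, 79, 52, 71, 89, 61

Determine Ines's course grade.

Reflections: drop 50, 52 → average of remaining 10 = 762/10 = 76.2
Weighted total:
  Quizzes 60.5 × 0.06 = 3.63
  Peer review 97 × 0.07 = 6.79
  Oral exam 50 × 0.17 = 8.5
  Participation 58 × 0.1 = 5.8
  Final exam 86 × 0.22 = 18.92
  Homework 65 × 0.26 = 16.9
  Reflections 76.2 × 0.12 = 9.144
Sum = 69.684
69.684 is ≥ 69 and < 72 → C-

C-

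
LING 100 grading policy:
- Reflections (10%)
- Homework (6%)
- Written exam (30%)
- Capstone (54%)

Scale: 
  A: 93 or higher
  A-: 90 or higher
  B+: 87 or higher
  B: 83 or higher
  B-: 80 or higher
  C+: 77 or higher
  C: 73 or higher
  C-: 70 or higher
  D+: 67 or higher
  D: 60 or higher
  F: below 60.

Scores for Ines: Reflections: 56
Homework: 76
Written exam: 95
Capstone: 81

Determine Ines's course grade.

Weighted total:
  Reflections 56 × 0.1 = 5.6
  Homework 76 × 0.06 = 4.56
  Written exam 95 × 0.3 = 28.5
  Capstone 81 × 0.54 = 43.74
Sum = 82.4
82.4 is ≥ 80 and < 83 → B-

B-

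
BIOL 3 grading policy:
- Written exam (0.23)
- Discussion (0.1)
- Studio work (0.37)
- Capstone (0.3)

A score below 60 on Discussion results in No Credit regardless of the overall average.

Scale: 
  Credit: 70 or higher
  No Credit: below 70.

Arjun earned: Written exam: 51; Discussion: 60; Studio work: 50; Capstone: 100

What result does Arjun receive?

Discussion score 60 ≥ 60: minimum met.
Weighted total:
  Written exam 51 × 0.23 = 11.73
  Discussion 60 × 0.1 = 6
  Studio work 50 × 0.37 = 18.5
  Capstone 100 × 0.3 = 30
Sum = 66.23
66.23 < 70 → No Credit

No Credit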